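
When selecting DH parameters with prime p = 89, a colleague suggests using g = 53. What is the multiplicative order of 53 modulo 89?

44

ord(53) | φ(89) = 89 − 1 = 88 = 2^3 · 11.
Divisors of 88: 1, 2, 4, 8, 11, 22, 44, 88.
Check 53^d mod 89 for each divisor in increasing order:
53^1 ≡ 53
53^2 ≡ 50
53^4 ≡ 8
53^8 ≡ 64
53^11 ≡ 55
53^22 ≡ 88
53^44 ≡ 1
Therefore the multiplicative order of 53 modulo 89 is 44.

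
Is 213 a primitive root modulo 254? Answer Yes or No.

Yes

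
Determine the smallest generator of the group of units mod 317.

2

φ(317) = 317 − 1 = 316 = 2^2 · 79.
g is a primitive root iff g^(316/q) ≢ 1 (mod 317) for each prime q ∈ {2, 79}.
g = 2: 2^158 ≡ 316; 2^4 ≡ 16 — none is 1, so 2 is a primitive root.
Hence the least primitive root of 317 is 2.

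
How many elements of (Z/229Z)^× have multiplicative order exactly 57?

36

φ(229) = 229 − 1 = 228 = 2^2 · 3 · 19.
In a cyclic group of order 228, there are φ(d) elements of order d for each divisor d of 228, and zero for non-divisors.
57 = 3 · 19 divides 228, and φ(57) = 36.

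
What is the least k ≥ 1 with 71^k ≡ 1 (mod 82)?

40

By Lagrange's theorem, ord_82(71) divides φ(82) = φ(2)·φ(41) = 1·40 = 40 = 2^3 · 5.
Divisors of 40: 1, 2, 4, 5, 8, 10, 20, 40.
Test each divisor d:
71^1 ≡ 71 (mod 82)
71^2 ≡ 39 (mod 82)
71^4 ≡ 45 (mod 82)
71^5 ≡ 79 (mod 82)
71^8 ≡ 57 (mod 82)
71^10 ≡ 9 (mod 82)
71^20 ≡ 81 (mod 82)
71^40 ≡ 1 (mod 82) ✓
Hence ord(71) = 40.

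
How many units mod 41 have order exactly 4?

2

φ(41) = 41 − 1 = 40 = 2^3 · 5.
In a cyclic group of order 40, there are φ(d) elements of order d for each divisor d of 40, and zero for non-divisors.
4 = 2^2 divides 40, and φ(4) = 2.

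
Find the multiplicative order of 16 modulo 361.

171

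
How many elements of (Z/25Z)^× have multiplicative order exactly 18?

φ(25) = φ(5^2) = 5·(5−1) = 20 = 2^2 · 5.
(Z/25Z)^× is cyclic (|G| = 20); a cyclic group of order m has exactly φ(d) elements of each order d | m, and none otherwise.
18 does not divide 20, so no element of (Z/25Z)^× has order 18.

0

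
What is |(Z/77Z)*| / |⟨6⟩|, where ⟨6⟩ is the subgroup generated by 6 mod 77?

By Lagrange's theorem, ord_77(6) divides φ(77) = φ(7·11) = (7−1)·(11−1) = 6·10 = 60 = 2^2 · 3 · 5.
Divisors of 60: 1, 2, 3, 4, 5, 6, 10, 12, 15, 20, 30, 60.
Test each divisor d:
6^1 ≡ 6 (mod 77)
6^2 ≡ 36 (mod 77)
6^3 ≡ 62 (mod 77)
6^4 ≡ 64 (mod 77)
6^5 ≡ 76 (mod 77)
6^6 ≡ 71 (mod 77)
6^10 ≡ 1 (mod 77) ✓
The order of 6 is 10, so the subgroup it generates has 10 elements.
[(Z/77Z)^× : ⟨6⟩] = 60/10 = 6.

6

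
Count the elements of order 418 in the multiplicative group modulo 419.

φ(419) = 419 − 1 = 418 = 2 · 11 · 19.
(Z/419Z)^× is cyclic (|G| = 418); a cyclic group of order m has exactly φ(d) elements of each order d | m, and none otherwise.
418 = 2 · 11 · 19 divides 418, and φ(418) = 180.

180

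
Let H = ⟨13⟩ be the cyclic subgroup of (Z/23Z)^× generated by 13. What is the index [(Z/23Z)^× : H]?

2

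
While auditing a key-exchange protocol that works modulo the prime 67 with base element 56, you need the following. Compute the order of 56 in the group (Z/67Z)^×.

33

The order of 56 must divide φ(67) = 67 − 1 = 66 = 2 · 3 · 11.
Divisors of 66: 1, 2, 3, 6, 11, 22, 33, 66.
Check 56^d mod 67 for each divisor in increasing order:
56^1 ≡ 56 (mod 67)
56^2 ≡ 54 (mod 67)
56^3 ≡ 9 (mod 67)
56^6 ≡ 14 (mod 67)
56^11 ≡ 37 (mod 67)
56^22 ≡ 29 (mod 67)
56^33 ≡ 1 (mod 67) ✓
Therefore the multiplicative order of 56 modulo 67 is 33.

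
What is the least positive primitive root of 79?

φ(79) = 79 − 1 = 78 = 2 · 3 · 13.
g is a primitive root iff g^(78/q) ≢ 1 (mod 79) for each prime q ∈ {2, 3, 13}.
g = 2: 2^39 ≡ 1 — hits 1, so not a primitive root.
g = 3: 3^39 ≡ 78; 3^26 ≡ 23; 3^6 ≡ 18 — none is 1, so 3 is a primitive root.
Hence the least primitive root of 79 is 3.

3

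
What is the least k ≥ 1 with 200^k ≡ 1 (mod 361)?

342

ord(200) | φ(361) = φ(19^2) = 19·(19−1) = 342 = 2 · 3^2 · 19.
Divisors of 342: 1, 2, 3, 6, 9, 18, 19, 38, 57, 114, 171, 342.
Evaluate successive powers at the divisors of 342:
200^1 ≡ 200 (mod 361)
200^2 ≡ 290 (mod 361)
200^3 ≡ 240 (mod 361)
200^6 ≡ 201 (mod 361)
200^9 ≡ 227 (mod 361)
200^18 ≡ 267 (mod 361)
200^19 ≡ 333 (mod 361)
200^38 ≡ 62 (mod 361)
200^57 ≡ 69 (mod 361)
200^114 ≡ 68 (mod 361)
200^171 ≡ 360 (mod 361)
200^342 ≡ 1 (mod 361) ✓
The smallest such exponent is 342, so the order of 200 is 342.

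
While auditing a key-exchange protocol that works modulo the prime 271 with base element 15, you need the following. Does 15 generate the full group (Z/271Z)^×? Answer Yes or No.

Yes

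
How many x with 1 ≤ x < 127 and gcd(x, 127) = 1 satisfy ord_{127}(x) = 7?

φ(127) = 127 − 1 = 126 = 2 · 3^2 · 7.
In a cyclic group of order 126, there are φ(d) elements of order d for each divisor d of 126, and zero for non-divisors.
7 | 126, and φ(7) = 7 − 1 = 6.

6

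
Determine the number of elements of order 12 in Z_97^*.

φ(97) = 97 − 1 = 96 = 2^5 · 3.
Since (Z/97Z)^× is cyclic of order 96, the number of elements of order d is φ(d) when d | 96 and 0 otherwise.
12 = 2^2 · 3 divides 96, and φ(12) = 4.

4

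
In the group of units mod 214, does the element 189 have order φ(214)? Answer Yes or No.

Yes

φ(214) = φ(2)·φ(107) = 1·106 = 106 = 2 · 53.
189 is a primitive root mod 214 iff 189^(φ(214)/q) ≢ 1 for every prime q | φ(214), i.e. q ∈ {2, 53}.
189^53 ≡ 213 (mod 214)  [q = 2: ≢ 1 ✓]
189^2 ≡ 197 (mod 214)  [q = 53: ≢ 1 ✓]
Every test exponent gives a nontrivial residue, hence 189 generates the full group.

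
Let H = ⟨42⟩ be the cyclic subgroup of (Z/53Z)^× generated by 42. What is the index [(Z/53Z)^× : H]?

4

ord(42) | φ(53) = 53 − 1 = 52 = 2^2 · 13.
Divisors of 52: 1, 2, 4, 13, 26, 52.
Compute 42^d (mod 53) for the divisors d until we hit 1:
42^1 ≡ 42 (mod 53)
42^2 ≡ 15 (mod 53)
42^4 ≡ 13 (mod 53)
42^13 ≡ 1 (mod 53) ✓
Thus |⟨42⟩| = ord(42) = 13.
Index = |(Z/53Z)^×| / |⟨42⟩| = 52 / 13 = 4.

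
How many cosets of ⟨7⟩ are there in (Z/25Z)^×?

5

Since 7 ∈ (Z/25Z)^×, its order divides φ(25) = φ(5^2) = 5·(5−1) = 20 = 2^2 · 5.
Divisors of 20: 1, 2, 4, 5, 10, 20.
Compute 7^d (mod 25) for the divisors d until we hit 1:
7^1 ≡ 7
7^2 ≡ 24
7^4 ≡ 1
Thus |⟨7⟩| = ord(7) = 4.
Index = |(Z/25Z)^×| / |⟨7⟩| = 20 / 4 = 5.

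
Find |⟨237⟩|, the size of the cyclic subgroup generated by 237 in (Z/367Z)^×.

183

Since 237 ∈ (Z/367Z)^×, its order divides φ(367) = 367 − 1 = 366 = 2 · 3 · 61.
Divisors of 366: 1, 2, 3, 6, 61, 122, 183, 366.
Test each divisor d:
237^1 ≡ 237 (mod 367)
237^2 ≡ 18 (mod 367)
237^3 ≡ 229 (mod 367)
237^6 ≡ 327 (mod 367)
237^61 ≡ 283 (mod 367)
237^122 ≡ 83 (mod 367)
237^183 ≡ 1 (mod 367) ✓
The smallest such exponent is 183, so the order of 237 is 183.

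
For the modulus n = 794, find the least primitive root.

5

φ(794) = φ(2)·φ(397) = 1·396 = 396 = 2^2 · 3^2 · 11.
Test candidates g = 2, 3, … against the prime factors q ∈ {2, 3, 11} of φ(794): g is a generator iff g^(396/q) ≢ 1 for every such q.
g = 2: gcd(2, 794) = 2 > 1, not a unit — skip.
g = 3: 3^198 ≡ 1 — hits 1, so not a primitive root.
g = 4: gcd(4, 794) = 2 > 1, not a unit — skip.
g = 5: 5^198 ≡ 793; 5^132 ≡ 759; 5^36 ≡ 687 — none is 1, so 5 is a primitive root.
The smallest primitive root modulo 794 is 5.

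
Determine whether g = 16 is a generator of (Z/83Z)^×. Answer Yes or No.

φ(83) = 83 − 1 = 82 = 2 · 41.
An element g generates (Z/83Z)^× iff g^(82/q) ≢ 1 (mod 83) for each prime q ∈ {2, 41}.
16^41 ≡ 1 (mod 83)  [q = 2: ≡ 1 ✗]
16^2 ≡ 7 (mod 83)  [q = 41: ≢ 1 ✓]
Since 16^41 ≡ 1, the order of 16 divides 41 < 82, so 16 is not a primitive root.

No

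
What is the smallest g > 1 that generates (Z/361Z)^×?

2

φ(361) = φ(19^2) = 19·(19−1) = 342 = 2 · 3^2 · 19.
g is a primitive root iff g^(342/q) ≢ 1 (mod 361) for each prime q ∈ {2, 3, 19}.
g = 2: 2^171 ≡ 360; 2^114 ≡ 292; 2^18 ≡ 58 — none is 1, so 2 is a primitive root.
So 2 is the smallest generator of (Z/361Z)^×.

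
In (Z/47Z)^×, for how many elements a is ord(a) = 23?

φ(47) = 47 − 1 = 46 = 2 · 23.
Since (Z/47Z)^× is cyclic of order 46, the number of elements of order d is φ(d) when d | 46 and 0 otherwise.
23 | 46, and φ(23) = 23 − 1 = 22.

22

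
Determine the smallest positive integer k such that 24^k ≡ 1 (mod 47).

23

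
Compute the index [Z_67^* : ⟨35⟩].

ord(35) | φ(67) = 67 − 1 = 66 = 2 · 3 · 11.
Divisors of 66: 1, 2, 3, 6, 11, 22, 33, 66.
Test each divisor d:
35^1 ≡ 35 (mod 67)
35^2 ≡ 19 (mod 67)
35^3 ≡ 62 (mod 67)
35^6 ≡ 25 (mod 67)
35^11 ≡ 37 (mod 67)
35^22 ≡ 29 (mod 67)
35^33 ≡ 1 (mod 67) ✓
Thus |⟨35⟩| = ord(35) = 33.
The index is φ(67) / ord(35) = 66 / 33 = 2.

2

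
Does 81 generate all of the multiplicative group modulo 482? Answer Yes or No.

φ(482) = φ(2)·φ(241) = 1·240 = 240 = 2^4 · 3 · 5.
An element g generates (Z/482Z)^× iff g^(240/q) ≢ 1 (mod 482) for each prime q ∈ {2, 3, 5}.
81^120 ≡ 1 (mod 482)  [q = 2: ≡ 1 ✗]
81^80 ≡ 225 (mod 482)  [q = 3: ≢ 1 ✓]
81^48 ≡ 205 (mod 482)  [q = 5: ≢ 1 ✓]
81^120 ≡ 1 shows ord(81) | 120, strictly less than φ(482); not a primitive root.

No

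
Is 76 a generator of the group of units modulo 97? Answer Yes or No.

Yes

φ(97) = 97 − 1 = 96 = 2^5 · 3.
76 is a primitive root mod 97 iff 76^(φ(97)/q) ≢ 1 for every prime q | φ(97), i.e. q ∈ {2, 3}.
76^48 ≡ 96 (mod 97)  [q = 2: ≢ 1 ✓]
76^32 ≡ 61 (mod 97)  [q = 3: ≢ 1 ✓]
Every test exponent gives a nontrivial residue, hence 76 generates the full group.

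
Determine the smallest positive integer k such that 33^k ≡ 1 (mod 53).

52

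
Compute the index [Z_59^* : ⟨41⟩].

2

Since 41 ∈ (Z/59Z)^×, its order divides φ(59) = 59 − 1 = 58 = 2 · 29.
Divisors of 58: 1, 2, 29, 58.
Check 41^d mod 59 for each divisor in increasing order:
41^1 ≡ 41 (mod 59)
41^2 ≡ 29 (mod 59)
41^29 ≡ 1 (mod 59) ✓
So ord_59(41) = 29, hence |⟨41⟩| = 29.
[(Z/59Z)^× : ⟨41⟩] = 58/29 = 2.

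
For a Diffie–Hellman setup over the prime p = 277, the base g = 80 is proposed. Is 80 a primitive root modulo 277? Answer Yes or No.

Yes

φ(277) = 277 − 1 = 276 = 2^2 · 3 · 23.
Test 80^(276/q) mod 277 for each prime factor q of 276:
80^138 ≡ 276 (mod 277)  [q = 2: ≢ 1 ✓]
80^92 ≡ 116 (mod 277)  [q = 3: ≢ 1 ✓]
80^12 ≡ 169 (mod 277)  [q = 23: ≢ 1 ✓]
All checks pass, so 80 has order 276 and is a primitive root modulo 277.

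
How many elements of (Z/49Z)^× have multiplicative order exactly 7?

6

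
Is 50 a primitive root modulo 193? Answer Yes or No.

No

φ(193) = 193 − 1 = 192 = 2^6 · 3.
It suffices to check that the order of 50 is not a proper divisor of 192: compute 50^(192/q) for q ∈ {2, 3}.
50^96 ≡ 1 (mod 193)  [q = 2: ≡ 1 ✗]
50^64 ≡ 1 (mod 193)  [q = 3: ≡ 1 ✗]
50^96 ≡ 1 shows ord(50) | 96, strictly less than φ(193); not a primitive root.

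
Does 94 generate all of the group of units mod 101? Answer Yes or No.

Yes

φ(101) = 101 − 1 = 100 = 2^2 · 5^2.
Test 94^(100/q) mod 101 for each prime factor q of 100:
94^50 ≡ 100 (mod 101)  [q = 2: ≢ 1 ✓]
94^20 ≡ 84 (mod 101)  [q = 5: ≢ 1 ✓]
None equal 1, so ord_101(94) = 100: 94 is a primitive root.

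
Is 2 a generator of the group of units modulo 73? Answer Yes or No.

No

φ(73) = 73 − 1 = 72 = 2^3 · 3^2.
It suffices to check that the order of 2 is not a proper divisor of 72: compute 2^(72/q) for q ∈ {2, 3}.
2^36 ≡ 1 (mod 73)  [q = 2: ≡ 1 ✗]
2^24 ≡ 64 (mod 73)  [q = 3: ≢ 1 ✓]
The check at q = 2 fails, so 2 generates a proper subgroup.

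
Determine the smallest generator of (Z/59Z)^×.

2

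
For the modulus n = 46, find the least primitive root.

5

φ(46) = φ(2)·φ(23) = 1·22 = 22 = 2 · 11.
Test candidates g = 2, 3, … against the prime factors q ∈ {2, 11} of φ(46): g is a generator iff g^(22/q) ≢ 1 for every such q.
g = 2: gcd(2, 46) = 2 > 1, not a unit — skip.
g = 3: 3^11 ≡ 1 — hits 1, so not a primitive root.
g = 4: gcd(4, 46) = 2 > 1, not a unit — skip.
g = 5: 5^11 ≡ 45; 5^2 ≡ 25 — none is 1, so 5 is a primitive root.
The smallest primitive root modulo 46 is 5.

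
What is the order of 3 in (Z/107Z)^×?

By Lagrange's theorem, ord_107(3) divides φ(107) = 107 − 1 = 106 = 2 · 53.
Divisors of 106: 1, 2, 53, 106.
Test each divisor d:
3^1 ≡ 3
3^2 ≡ 9
3^53 ≡ 1
Hence ord(3) = 53.

53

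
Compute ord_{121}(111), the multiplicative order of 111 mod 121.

11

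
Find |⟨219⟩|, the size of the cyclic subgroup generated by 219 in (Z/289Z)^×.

The order of 219 must divide φ(289) = φ(17^2) = 17·(17−1) = 272 = 2^4 · 17.
Divisors of 272: 1, 2, 4, 8, 16, 17, 34, 68, 136, 272.
Check 219^d mod 289 for each divisor in increasing order:
219^1 ≡ 219 (mod 289)
219^2 ≡ 276 (mod 289)
219^4 ≡ 169 (mod 289)
219^8 ≡ 239 (mod 289)
219^16 ≡ 188 (mod 289)
219^17 ≡ 134 (mod 289)
219^34 ≡ 38 (mod 289)
219^68 ≡ 288 (mod 289)
219^136 ≡ 1 (mod 289) ✓
Hence ord(219) = 136.

136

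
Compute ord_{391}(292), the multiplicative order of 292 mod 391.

Since 292 ∈ (Z/391Z)^×, its order divides φ(391) = φ(17·23) = (17−1)·(23−1) = 16·22 = 352 = 2^5 · 11.
Divisors of 352: 1, 2, 4, 8, 11, 16, 22, 32, 44, 88, 176, 352.
Check 292^d mod 391 for each divisor in increasing order:
292^1 ≡ 292
292^2 ≡ 26
292^4 ≡ 285
292^8 ≡ 288
292^11 ≡ 24
292^16 ≡ 52
292^22 ≡ 185
292^32 ≡ 358
292^44 ≡ 208
292^88 ≡ 254
292^176 ≡ 1
So ord_391(292) = 176.

176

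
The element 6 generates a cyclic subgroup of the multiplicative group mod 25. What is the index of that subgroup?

4

ord(6) | φ(25) = φ(5^2) = 5·(5−1) = 20 = 2^2 · 5.
Divisors of 20: 1, 2, 4, 5, 10, 20.
Evaluate successive powers at the divisors of 20:
6^1 ≡ 6
6^2 ≡ 11
6^4 ≡ 21
6^5 ≡ 1
So ord_25(6) = 5, hence |⟨6⟩| = 5.
Index = |(Z/25Z)^×| / |⟨6⟩| = 20 / 5 = 4.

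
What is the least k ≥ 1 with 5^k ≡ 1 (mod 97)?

Since 5 ∈ (Z/97Z)^×, its order divides φ(97) = 97 − 1 = 96 = 2^5 · 3.
Divisors of 96: 1, 2, 3, 4, 6, 8, 12, 16, 24, 32, 48, 96.
Evaluate successive powers at the divisors of 96:
5^1 ≡ 5 (mod 97)
5^2 ≡ 25 (mod 97)
5^3 ≡ 28 (mod 97)
5^4 ≡ 43 (mod 97)
5^6 ≡ 8 (mod 97)
5^8 ≡ 6 (mod 97)
5^12 ≡ 64 (mod 97)
5^16 ≡ 36 (mod 97)
5^24 ≡ 22 (mod 97)
5^32 ≡ 35 (mod 97)
5^48 ≡ 96 (mod 97)
5^96 ≡ 1 (mod 97) ✓
Hence ord(5) = 96.

96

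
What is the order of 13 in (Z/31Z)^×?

By Lagrange's theorem, ord_31(13) divides φ(31) = 31 − 1 = 30 = 2 · 3 · 5.
Divisors of 30: 1, 2, 3, 5, 6, 10, 15, 30.
Compute 13^d (mod 31) for the divisors d until we hit 1:
13^1 ≡ 13 (mod 31)
13^2 ≡ 14 (mod 31)
13^3 ≡ 27 (mod 31)
13^5 ≡ 6 (mod 31)
13^6 ≡ 16 (mod 31)
13^10 ≡ 5 (mod 31)
13^15 ≡ 30 (mod 31)
13^30 ≡ 1 (mod 31) ✓
So ord_31(13) = 30.

30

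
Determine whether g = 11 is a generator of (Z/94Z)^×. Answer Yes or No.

Yes

φ(94) = φ(2)·φ(47) = 1·46 = 46 = 2 · 23.
An element g generates (Z/94Z)^× iff g^(46/q) ≢ 1 (mod 94) for each prime q ∈ {2, 23}.
11^23 ≡ 93 (mod 94)  [q = 2: ≢ 1 ✓]
11^2 ≡ 27 (mod 94)  [q = 23: ≢ 1 ✓]
Every test exponent gives a nontrivial residue, hence 11 generates the full group.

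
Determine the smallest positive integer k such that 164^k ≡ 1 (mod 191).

ord(164) | φ(191) = 191 − 1 = 190 = 2 · 5 · 19.
Divisors of 190: 1, 2, 5, 10, 19, 38, 95, 190.
Test each divisor d:
164^1 ≡ 164 (mod 191)
164^2 ≡ 156 (mod 191)
164^5 ≡ 159 (mod 191)
164^10 ≡ 69 (mod 191)
164^19 ≡ 142 (mod 191)
164^38 ≡ 109 (mod 191)
164^95 ≡ 190 (mod 191)
164^190 ≡ 1 (mod 191) ✓
So ord_191(164) = 190.

190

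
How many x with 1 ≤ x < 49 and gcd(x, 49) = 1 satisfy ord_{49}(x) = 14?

φ(49) = φ(7^2) = 7·(7−1) = 42 = 2 · 3 · 7.
Since (Z/49Z)^× is cyclic of order 42, the number of elements of order d is φ(d) when d | 42 and 0 otherwise.
14 = 2 · 7 divides 42, and φ(14) = 6.

6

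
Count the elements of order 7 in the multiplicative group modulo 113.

6

φ(113) = 113 − 1 = 112 = 2^4 · 7.
Since (Z/113Z)^× is cyclic of order 112, the number of elements of order d is φ(d) when d | 112 and 0 otherwise.
7 | 112, and φ(7) = 7 − 1 = 6.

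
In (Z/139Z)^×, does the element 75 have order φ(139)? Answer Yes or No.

No

φ(139) = 139 − 1 = 138 = 2 · 3 · 23.
It suffices to check that the order of 75 is not a proper divisor of 138: compute 75^(138/q) for q ∈ {2, 3, 23}.
75^69 ≡ 138 (mod 139)  [q = 2: ≢ 1 ✓]
75^46 ≡ 1 (mod 139)  [q = 3: ≡ 1 ✗]
75^6 ≡ 100 (mod 139)  [q = 23: ≢ 1 ✓]
Since 75^46 ≡ 1, the order of 75 divides 46 < 138, so 75 is not a primitive root.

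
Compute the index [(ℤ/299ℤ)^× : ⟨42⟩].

The order of 42 must divide φ(299) = φ(13·23) = (13−1)·(23−1) = 12·22 = 264 = 2^3 · 3 · 11.
Divisors of 264: 1, 2, 3, 4, 6, 8, 11, 12, 22, 24, 33, 44, 66, 88, 132, 264.
Evaluate successive powers at the divisors of 264:
42^1 ≡ 42
42^2 ≡ 269
42^3 ≡ 235
42^4 ≡ 3
42^6 ≡ 209
42^8 ≡ 9
42^11 ≡ 22
42^12 ≡ 27
42^22 ≡ 185
42^24 ≡ 131
42^33 ≡ 183
42^44 ≡ 139
42^66 ≡ 1
Thus |⟨42⟩| = ord(42) = 66.
Index = |(Z/299Z)^×| / |⟨42⟩| = 264 / 66 = 4.

4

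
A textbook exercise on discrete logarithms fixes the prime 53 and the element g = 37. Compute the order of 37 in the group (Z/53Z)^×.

26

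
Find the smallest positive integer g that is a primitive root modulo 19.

φ(19) = 19 − 1 = 18 = 2 · 3^2.
Test candidates g = 2, 3, … against the prime factors q ∈ {2, 3} of φ(19): g is a generator iff g^(18/q) ≢ 1 for every such q.
g = 2: 2^9 ≡ 18; 2^6 ≡ 7 — none is 1, so 2 is a primitive root.
The smallest primitive root modulo 19 is 2.

2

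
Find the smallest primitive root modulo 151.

6

φ(151) = 151 − 1 = 150 = 2 · 3 · 5^2.
g is a primitive root iff g^(150/q) ≢ 1 (mod 151) for each prime q ∈ {2, 3, 5}.
g = 2: 2^75 ≡ 1 — hits 1, so not a primitive root.
g = 3: 3^75 ≡ 150; 3^50 ≡ 1 — hits 1, so not a primitive root.
g = 4: 4^75 ≡ 1 — hits 1, so not a primitive root.
g = 5: 5^75 ≡ 1 — hits 1, so not a primitive root.
g = 6: 6^75 ≡ 150; 6^50 ≡ 32; 6^30 ≡ 59 — none is 1, so 6 is a primitive root.
Hence the least primitive root of 151 is 6.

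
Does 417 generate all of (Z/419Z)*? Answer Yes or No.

φ(419) = 419 − 1 = 418 = 2 · 11 · 19.
417 is a primitive root mod 419 iff 417^(φ(419)/q) ≢ 1 for every prime q | φ(419), i.e. q ∈ {2, 11, 19}.
417^209 ≡ 1 (mod 419)  [q = 2: ≡ 1 ✗]
417^38 ≡ 334 (mod 419)  [q = 11: ≢ 1 ✓]
417^22 ≡ 114 (mod 419)  [q = 19: ≢ 1 ✓]
The check at q = 2 fails, so 417 generates a proper subgroup.

No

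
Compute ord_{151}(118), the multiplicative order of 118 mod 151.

3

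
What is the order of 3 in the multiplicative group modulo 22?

5

By Lagrange's theorem, ord_22(3) divides φ(22) = φ(2)·φ(11) = 1·10 = 10 = 2 · 5.
Divisors of 10: 1, 2, 5, 10.
Evaluate successive powers at the divisors of 10:
3^1 ≡ 3
3^2 ≡ 9
3^5 ≡ 1
Hence ord(3) = 5.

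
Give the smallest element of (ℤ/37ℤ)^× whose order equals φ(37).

2

φ(37) = 37 − 1 = 36 = 2^2 · 3^2.
Test candidates g = 2, 3, … against the prime factors q ∈ {2, 3} of φ(37): g is a generator iff g^(36/q) ≢ 1 for every such q.
g = 2: 2^18 ≡ 36; 2^12 ≡ 26 — none is 1, so 2 is a primitive root.
The smallest primitive root modulo 37 is 2.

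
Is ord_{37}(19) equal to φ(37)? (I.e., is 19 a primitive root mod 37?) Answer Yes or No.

φ(37) = 37 − 1 = 36 = 2^2 · 3^2.
Test 19^(36/q) mod 37 for each prime factor q of 36:
19^18 ≡ 36 (mod 37)  [q = 2: ≢ 1 ✓]
19^12 ≡ 10 (mod 37)  [q = 3: ≢ 1 ✓]
Every test exponent gives a nontrivial residue, hence 19 generates the full group.

Yes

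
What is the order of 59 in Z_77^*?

By Lagrange's theorem, ord_77(59) divides φ(77) = φ(7·11) = (7−1)·(11−1) = 6·10 = 60 = 2^2 · 3 · 5.
Divisors of 60: 1, 2, 3, 4, 5, 6, 10, 12, 15, 20, 30, 60.
Test each divisor d:
59^1 ≡ 59
59^2 ≡ 16
59^3 ≡ 20
59^4 ≡ 25
59^5 ≡ 12
59^6 ≡ 15
59^10 ≡ 67
59^12 ≡ 71
59^15 ≡ 34
59^20 ≡ 23
59^30 ≡ 1
So ord_77(59) = 30.

30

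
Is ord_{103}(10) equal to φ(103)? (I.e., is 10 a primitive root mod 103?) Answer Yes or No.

No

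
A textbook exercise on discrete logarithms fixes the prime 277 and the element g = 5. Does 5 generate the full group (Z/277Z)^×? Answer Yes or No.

Yes

φ(277) = 277 − 1 = 276 = 2^2 · 3 · 23.
An element g generates (Z/277Z)^× iff g^(276/q) ≢ 1 (mod 277) for each prime q ∈ {2, 3, 23}.
5^138 ≡ 276 (mod 277)  [q = 2: ≢ 1 ✓]
5^92 ≡ 116 (mod 277)  [q = 3: ≢ 1 ✓]
5^12 ≡ 27 (mod 277)  [q = 23: ≢ 1 ✓]
Every test exponent gives a nontrivial residue, hence 5 generates the full group.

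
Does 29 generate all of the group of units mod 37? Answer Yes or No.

No

φ(37) = 37 − 1 = 36 = 2^2 · 3^2.
29 is a primitive root mod 37 iff 29^(φ(37)/q) ≢ 1 for every prime q | φ(37), i.e. q ∈ {2, 3}.
29^18 ≡ 36 (mod 37)  [q = 2: ≢ 1 ✓]
29^12 ≡ 1 (mod 37)  [q = 3: ≡ 1 ✗]
The check at q = 3 fails, so 29 generates a proper subgroup.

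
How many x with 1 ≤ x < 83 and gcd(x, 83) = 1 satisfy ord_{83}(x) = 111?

φ(83) = 83 − 1 = 82 = 2 · 41.
In a cyclic group of order 82, there are φ(d) elements of order d for each divisor d of 82, and zero for non-divisors.
Here 82 is not a multiple of 111, so there are no elements of order 111.

0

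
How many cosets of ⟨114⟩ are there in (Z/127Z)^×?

1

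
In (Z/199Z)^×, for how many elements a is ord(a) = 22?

φ(199) = 199 − 1 = 198 = 2 · 3^2 · 11.
(Z/199Z)^× is cyclic (|G| = 198); a cyclic group of order m has exactly φ(d) elements of each order d | m, and none otherwise.
22 = 2 · 11 divides 198, and φ(22) = 10.

10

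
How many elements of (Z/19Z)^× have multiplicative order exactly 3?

2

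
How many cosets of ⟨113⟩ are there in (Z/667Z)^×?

Since 113 ∈ (Z/667Z)^×, its order divides φ(667) = φ(23·29) = (23−1)·(29−1) = 22·28 = 616 = 2^3 · 7 · 11.
Divisors of 616: 1, 2, 4, 7, 8, 11, 14, 22, 28, 44, 56, 77, 88, 154, 308, 616.
Evaluate successive powers at the divisors of 616:
113^1 ≡ 113 (mod 667)
113^2 ≡ 96 (mod 667)
113^4 ≡ 545 (mod 667)
113^7 ≡ 539 (mod 667)
113^8 ≡ 210 (mod 667)
113^11 ≡ 275 (mod 667)
113^14 ≡ 376 (mod 667)
113^22 ≡ 254 (mod 667)
113^28 ≡ 639 (mod 667)
113^44 ≡ 484 (mod 667)
113^56 ≡ 117 (mod 667)
113^77 ≡ 505 (mod 667)
113^88 ≡ 139 (mod 667)
113^154 ≡ 231 (mod 667)
113^308 ≡ 1 (mod 667) ✓
So ord_667(113) = 308, hence |⟨113⟩| = 308.
Index = |(Z/667Z)^×| / |⟨113⟩| = 616 / 308 = 2.

2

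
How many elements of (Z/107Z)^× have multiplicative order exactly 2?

1

φ(107) = 107 − 1 = 106 = 2 · 53.
(Z/107Z)^× is cyclic (|G| = 106); a cyclic group of order m has exactly φ(d) elements of each order d | m, and none otherwise.
2 | 106, and φ(2) = 2 − 1 = 1.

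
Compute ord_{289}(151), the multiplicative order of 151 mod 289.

The order of 151 must divide φ(289) = φ(17^2) = 17·(17−1) = 272 = 2^4 · 17.
Divisors of 272: 1, 2, 4, 8, 16, 17, 34, 68, 136, 272.
Evaluate successive powers at the divisors of 272:
151^1 ≡ 151 (mod 289)
151^2 ≡ 259 (mod 289)
151^4 ≡ 33 (mod 289)
151^8 ≡ 222 (mod 289)
151^16 ≡ 154 (mod 289)
151^17 ≡ 134 (mod 289)
151^34 ≡ 38 (mod 289)
151^68 ≡ 288 (mod 289)
151^136 ≡ 1 (mod 289) ✓
Therefore the multiplicative order of 151 modulo 289 is 136.

136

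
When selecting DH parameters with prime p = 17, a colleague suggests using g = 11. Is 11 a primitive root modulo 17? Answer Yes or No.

φ(17) = 17 − 1 = 16 = 2^4.
It suffices to check that the order of 11 is not a proper divisor of 16: compute 11^(16/q) for q ∈ {2}.
11^8 ≡ 16 (mod 17)  [q = 2: ≢ 1 ✓]
None equal 1, so ord_17(11) = 16: 11 is a primitive root.

Yes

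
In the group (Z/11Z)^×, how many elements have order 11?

0

φ(11) = 11 − 1 = 10 = 2 · 5.
Since (Z/11Z)^× is cyclic of order 10, the number of elements of order d is φ(d) when d | 10 and 0 otherwise.
Here 10 is not a multiple of 11, so there are no elements of order 11.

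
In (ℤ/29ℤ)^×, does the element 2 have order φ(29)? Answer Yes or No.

Yes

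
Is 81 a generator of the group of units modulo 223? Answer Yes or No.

No

φ(223) = 223 − 1 = 222 = 2 · 3 · 37.
An element g generates (Z/223Z)^× iff g^(222/q) ≢ 1 (mod 223) for each prime q ∈ {2, 3, 37}.
81^111 ≡ 1 (mod 223)  [q = 2: ≡ 1 ✗]
81^74 ≡ 183 (mod 223)  [q = 3: ≢ 1 ✓]
81^6 ≡ 132 (mod 223)  [q = 37: ≢ 1 ✓]
Since 81^111 ≡ 1, the order of 81 divides 111 < 222, so 81 is not a primitive root.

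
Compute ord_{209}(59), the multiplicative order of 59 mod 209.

90

The order of 59 must divide φ(209) = φ(11·19) = (11−1)·(19−1) = 10·18 = 180 = 2^2 · 3^2 · 5.
Divisors of 180: 1, 2, 3, 4, 5, 6, 9, 10, 12, 15, 18, 20, 30, 36, 45, 60, 90, 180.
Evaluate successive powers at the divisors of 180:
59^1 ≡ 59 (mod 209)
59^2 ≡ 137 (mod 209)
59^3 ≡ 141 (mod 209)
59^4 ≡ 168 (mod 209)
59^5 ≡ 89 (mod 209)
59^6 ≡ 26 (mod 209)
59^9 ≡ 113 (mod 209)
59^10 ≡ 188 (mod 209)
59^12 ≡ 49 (mod 209)
59^15 ≡ 12 (mod 209)
59^18 ≡ 20 (mod 209)
59^20 ≡ 23 (mod 209)
59^30 ≡ 144 (mod 209)
59^36 ≡ 191 (mod 209)
59^45 ≡ 56 (mod 209)
59^60 ≡ 45 (mod 209)
59^90 ≡ 1 (mod 209) ✓
So ord_209(59) = 90.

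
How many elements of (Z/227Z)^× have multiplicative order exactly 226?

φ(227) = 227 − 1 = 226 = 2 · 113.
In a cyclic group of order 226, there are φ(d) elements of order d for each divisor d of 226, and zero for non-divisors.
226 = 2 · 113 divides 226, and φ(226) = 112.

112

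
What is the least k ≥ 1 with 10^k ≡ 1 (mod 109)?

108

Since 10 ∈ (Z/109Z)^×, its order divides φ(109) = 109 − 1 = 108 = 2^2 · 3^3.
Divisors of 108: 1, 2, 3, 4, 6, 9, 12, 18, 27, 36, 54, 108.
Evaluate successive powers at the divisors of 108:
10^1 ≡ 10 (mod 109)
10^2 ≡ 100 (mod 109)
10^3 ≡ 19 (mod 109)
10^4 ≡ 81 (mod 109)
10^6 ≡ 34 (mod 109)
10^9 ≡ 101 (mod 109)
10^12 ≡ 66 (mod 109)
10^18 ≡ 64 (mod 109)
10^27 ≡ 33 (mod 109)
10^36 ≡ 63 (mod 109)
10^54 ≡ 108 (mod 109)
10^108 ≡ 1 (mod 109) ✓
Hence ord(10) = 108.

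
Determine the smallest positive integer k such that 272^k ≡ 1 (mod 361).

171

By Lagrange's theorem, ord_361(272) divides φ(361) = φ(19^2) = 19·(19−1) = 342 = 2 · 3^2 · 19.
Divisors of 342: 1, 2, 3, 6, 9, 18, 19, 38, 57, 114, 171, 342.
Evaluate successive powers at the divisors of 342:
272^1 ≡ 272 (mod 361)
272^2 ≡ 340 (mod 361)
272^3 ≡ 64 (mod 361)
272^6 ≡ 125 (mod 361)
272^9 ≡ 58 (mod 361)
272^18 ≡ 115 (mod 361)
272^19 ≡ 234 (mod 361)
272^38 ≡ 245 (mod 361)
272^57 ≡ 292 (mod 361)
272^114 ≡ 68 (mod 361)
272^171 ≡ 1 (mod 361) ✓
So ord_361(272) = 171.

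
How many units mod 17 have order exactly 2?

φ(17) = 17 − 1 = 16 = 2^4.
Since (Z/17Z)^× is cyclic of order 16, the number of elements of order d is φ(d) when d | 16 and 0 otherwise.
2 | 16, and φ(2) = 2 − 1 = 1.

1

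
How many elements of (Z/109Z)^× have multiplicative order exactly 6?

φ(109) = 109 − 1 = 108 = 2^2 · 3^3.
(Z/109Z)^× is cyclic (|G| = 108); a cyclic group of order m has exactly φ(d) elements of each order d | m, and none otherwise.
6 = 2 · 3 divides 108, and φ(6) = 2.

2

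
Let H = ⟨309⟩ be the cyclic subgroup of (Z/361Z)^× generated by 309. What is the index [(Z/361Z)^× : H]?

2

The order of 309 must divide φ(361) = φ(19^2) = 19·(19−1) = 342 = 2 · 3^2 · 19.
Divisors of 342: 1, 2, 3, 6, 9, 18, 19, 38, 57, 114, 171, 342.
Test each divisor d:
309^1 ≡ 309 (mod 361)
309^2 ≡ 177 (mod 361)
309^3 ≡ 182 (mod 361)
309^6 ≡ 273 (mod 361)
309^9 ≡ 229 (mod 361)
309^18 ≡ 96 (mod 361)
309^19 ≡ 62 (mod 361)
309^38 ≡ 234 (mod 361)
309^57 ≡ 68 (mod 361)
309^114 ≡ 292 (mod 361)
309^171 ≡ 1 (mod 361) ✓
The order of 309 is 171, so the subgroup it generates has 171 elements.
The index is φ(361) / ord(309) = 342 / 171 = 2.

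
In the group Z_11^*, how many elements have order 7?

0

φ(11) = 11 − 1 = 10 = 2 · 5.
Since (Z/11Z)^× is cyclic of order 10, the number of elements of order d is φ(d) when d | 10 and 0 otherwise.
Here 10 is not a multiple of 7, so there are no elements of order 7.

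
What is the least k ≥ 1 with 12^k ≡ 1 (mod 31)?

Since 12 ∈ (Z/31Z)^×, its order divides φ(31) = 31 − 1 = 30 = 2 · 3 · 5.
Divisors of 30: 1, 2, 3, 5, 6, 10, 15, 30.
Compute 12^d (mod 31) for the divisors d until we hit 1:
12^1 ≡ 12
12^2 ≡ 20
12^3 ≡ 23
12^5 ≡ 26
12^6 ≡ 2
12^10 ≡ 25
12^15 ≡ 30
12^30 ≡ 1
Hence ord(12) = 30.

30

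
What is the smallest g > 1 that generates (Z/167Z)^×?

5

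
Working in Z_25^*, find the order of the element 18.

4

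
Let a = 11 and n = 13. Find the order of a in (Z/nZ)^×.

12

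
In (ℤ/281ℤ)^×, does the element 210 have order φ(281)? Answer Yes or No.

φ(281) = 281 − 1 = 280 = 2^3 · 5 · 7.
An element g generates (Z/281Z)^× iff g^(280/q) ≢ 1 (mod 281) for each prime q ∈ {2, 5, 7}.
210^140 ≡ 280 (mod 281)  [q = 2: ≢ 1 ✓]
210^56 ≡ 153 (mod 281)  [q = 5: ≢ 1 ✓]
210^40 ≡ 79 (mod 281)  [q = 7: ≢ 1 ✓]
Every test exponent gives a nontrivial residue, hence 210 generates the full group.

Yes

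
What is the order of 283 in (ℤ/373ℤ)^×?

The order of 283 must divide φ(373) = 373 − 1 = 372 = 2^2 · 3 · 31.
Divisors of 372: 1, 2, 3, 4, 6, 12, 31, 62, 93, 124, 186, 372.
Compute 283^d (mod 373) for the divisors d until we hit 1:
283^1 ≡ 283 (mod 373)
283^2 ≡ 267 (mod 373)
283^3 ≡ 215 (mod 373)
283^4 ≡ 46 (mod 373)
283^6 ≡ 346 (mod 373)
283^12 ≡ 356 (mod 373)
283^31 ≡ 284 (mod 373)
283^62 ≡ 88 (mod 373)
283^93 ≡ 1 (mod 373) ✓
Hence ord(283) = 93.

93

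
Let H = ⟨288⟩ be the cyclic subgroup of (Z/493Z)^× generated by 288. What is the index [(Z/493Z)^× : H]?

By Lagrange's theorem, ord_493(288) divides φ(493) = φ(17·29) = (17−1)·(29−1) = 16·28 = 448 = 2^6 · 7.
Divisors of 448: 1, 2, 4, 7, 8, 14, 16, 28, 32, 56, 64, 112, 224, 448.
Evaluate successive powers at the divisors of 448:
288^1 ≡ 288
288^2 ≡ 120
288^4 ≡ 103
288^7 ≡ 220
288^8 ≡ 256
288^14 ≡ 86
288^16 ≡ 460
288^28 ≡ 1
Thus |⟨288⟩| = ord(288) = 28.
[(Z/493Z)^× : ⟨288⟩] = 448/28 = 16.

16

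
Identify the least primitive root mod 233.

3

φ(233) = 233 − 1 = 232 = 2^3 · 29.
g is a primitive root iff g^(232/q) ≢ 1 (mod 233) for each prime q ∈ {2, 29}.
g = 2: 2^116 ≡ 1 — hits 1, so not a primitive root.
g = 3: 3^116 ≡ 232; 3^8 ≡ 37 — none is 1, so 3 is a primitive root.
The smallest primitive root modulo 233 is 3.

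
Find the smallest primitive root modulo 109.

φ(109) = 109 − 1 = 108 = 2^2 · 3^3.
g is a primitive root iff g^(108/q) ≢ 1 (mod 109) for each prime q ∈ {2, 3}.
g = 2: 2^54 ≡ 108; 2^36 ≡ 1 — hits 1, so not a primitive root.
g = 3: 3^54 ≡ 1 — hits 1, so not a primitive root.
g = 4: 4^54 ≡ 1 — hits 1, so not a primitive root.
g = 5: 5^54 ≡ 1 — hits 1, so not a primitive root.
g = 6: 6^54 ≡ 108; 6^36 ≡ 63 — none is 1, so 6 is a primitive root.
The smallest primitive root modulo 109 is 6.

6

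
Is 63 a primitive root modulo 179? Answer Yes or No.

Yes

φ(179) = 179 − 1 = 178 = 2 · 89.
Test 63^(178/q) mod 179 for each prime factor q of 178:
63^89 ≡ 178 (mod 179)  [q = 2: ≢ 1 ✓]
63^2 ≡ 31 (mod 179)  [q = 89: ≢ 1 ✓]
None equal 1, so ord_179(63) = 178: 63 is a primitive root.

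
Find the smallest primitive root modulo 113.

3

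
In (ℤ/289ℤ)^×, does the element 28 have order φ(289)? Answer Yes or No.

φ(289) = φ(17^2) = 17·(17−1) = 272 = 2^4 · 17.
An element g generates (Z/289Z)^× iff g^(272/q) ≢ 1 (mod 289) for each prime q ∈ {2, 17}.
28^136 ≡ 288 (mod 289)  [q = 2: ≢ 1 ✓]
28^16 ≡ 205 (mod 289)  [q = 17: ≢ 1 ✓]
None equal 1, so ord_289(28) = 272: 28 is a primitive root.

Yes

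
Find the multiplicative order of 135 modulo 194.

96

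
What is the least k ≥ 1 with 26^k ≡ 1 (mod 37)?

ord(26) | φ(37) = 37 − 1 = 36 = 2^2 · 3^2.
Divisors of 36: 1, 2, 3, 4, 6, 9, 12, 18, 36.
Evaluate successive powers at the divisors of 36:
26^1 ≡ 26 (mod 37)
26^2 ≡ 10 (mod 37)
26^3 ≡ 1 (mod 37) ✓
Hence ord(26) = 3.

3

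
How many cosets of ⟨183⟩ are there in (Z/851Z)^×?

22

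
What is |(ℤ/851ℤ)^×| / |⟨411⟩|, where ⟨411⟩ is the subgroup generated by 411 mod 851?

4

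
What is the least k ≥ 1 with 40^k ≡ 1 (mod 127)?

Since 40 ∈ (Z/127Z)^×, its order divides φ(127) = 127 − 1 = 126 = 2 · 3^2 · 7.
Divisors of 126: 1, 2, 3, 6, 7, 9, 14, 18, 21, 42, 63, 126.
Evaluate successive powers at the divisors of 126:
40^1 ≡ 40 (mod 127)
40^2 ≡ 76 (mod 127)
40^3 ≡ 119 (mod 127)
40^6 ≡ 64 (mod 127)
40^7 ≡ 20 (mod 127)
40^9 ≡ 123 (mod 127)
40^14 ≡ 19 (mod 127)
40^18 ≡ 16 (mod 127)
40^21 ≡ 126 (mod 127)
40^42 ≡ 1 (mod 127) ✓
The smallest such exponent is 42, so the order of 40 is 42.

42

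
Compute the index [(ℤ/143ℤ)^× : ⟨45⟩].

10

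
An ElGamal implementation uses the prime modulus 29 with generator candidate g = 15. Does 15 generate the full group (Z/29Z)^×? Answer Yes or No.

φ(29) = 29 − 1 = 28 = 2^2 · 7.
An element g generates (Z/29Z)^× iff g^(28/q) ≢ 1 (mod 29) for each prime q ∈ {2, 7}.
15^14 ≡ 28 (mod 29)  [q = 2: ≢ 1 ✓]
15^4 ≡ 20 (mod 29)  [q = 7: ≢ 1 ✓]
All checks pass, so 15 has order 28 and is a primitive root modulo 29.

Yes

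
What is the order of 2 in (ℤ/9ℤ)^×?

6

The order of 2 must divide φ(9) = φ(3^2) = 3·(3−1) = 6 = 2 · 3.
Divisors of 6: 1, 2, 3, 6.
Compute 2^d (mod 9) for the divisors d until we hit 1:
2^1 ≡ 2 (mod 9)
2^2 ≡ 4 (mod 9)
2^3 ≡ 8 (mod 9)
2^6 ≡ 1 (mod 9) ✓
The smallest such exponent is 6, so the order of 2 is 6.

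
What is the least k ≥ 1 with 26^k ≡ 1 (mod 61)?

By Lagrange's theorem, ord_61(26) divides φ(61) = 61 − 1 = 60 = 2^2 · 3 · 5.
Divisors of 60: 1, 2, 3, 4, 5, 6, 10, 12, 15, 20, 30, 60.
Evaluate successive powers at the divisors of 60:
26^1 ≡ 26
26^2 ≡ 5
26^3 ≡ 8
26^4 ≡ 25
26^5 ≡ 40
26^6 ≡ 3
26^10 ≡ 14
26^12 ≡ 9
26^15 ≡ 11
26^20 ≡ 13
26^30 ≡ 60
26^60 ≡ 1
Therefore the multiplicative order of 26 modulo 61 is 60.

60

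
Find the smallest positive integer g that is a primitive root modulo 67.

2

φ(67) = 67 − 1 = 66 = 2 · 3 · 11.
g is a primitive root iff g^(66/q) ≢ 1 (mod 67) for each prime q ∈ {2, 3, 11}.
g = 2: 2^33 ≡ 66; 2^22 ≡ 37; 2^6 ≡ 64 — none is 1, so 2 is a primitive root.
Hence the least primitive root of 67 is 2.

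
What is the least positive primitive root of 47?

φ(47) = 47 − 1 = 46 = 2 · 23.
g is a primitive root iff g^(46/q) ≢ 1 (mod 47) for each prime q ∈ {2, 23}.
g = 2: 2^23 ≡ 1 — hits 1, so not a primitive root.
g = 3: 3^23 ≡ 1 — hits 1, so not a primitive root.
g = 4: 4^23 ≡ 1 — hits 1, so not a primitive root.
g = 5: 5^23 ≡ 46; 5^2 ≡ 25 — none is 1, so 5 is a primitive root.
The smallest primitive root modulo 47 is 5.

5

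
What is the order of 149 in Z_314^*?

The order of 149 must divide φ(314) = φ(2)·φ(157) = 1·156 = 156 = 2^2 · 3 · 13.
Divisors of 156: 1, 2, 3, 4, 6, 12, 13, 26, 39, 52, 78, 156.
Test each divisor d:
149^1 ≡ 149 (mod 314)
149^2 ≡ 221 (mod 314)
149^3 ≡ 273 (mod 314)
149^4 ≡ 171 (mod 314)
149^6 ≡ 111 (mod 314)
149^12 ≡ 75 (mod 314)
149^13 ≡ 185 (mod 314)
149^26 ≡ 313 (mod 314)
149^39 ≡ 129 (mod 314)
149^52 ≡ 1 (mod 314) ✓
Therefore the multiplicative order of 149 modulo 314 is 52.

52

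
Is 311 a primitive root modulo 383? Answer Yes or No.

Yes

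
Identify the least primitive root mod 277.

5

φ(277) = 277 − 1 = 276 = 2^2 · 3 · 23.
Test candidates g = 2, 3, … against the prime factors q ∈ {2, 3, 23} of φ(277): g is a generator iff g^(276/q) ≢ 1 for every such q.
g = 2: 2^138 ≡ 276; 2^92 ≡ 1 — hits 1, so not a primitive root.
g = 3: 3^138 ≡ 1 — hits 1, so not a primitive root.
g = 4: 4^138 ≡ 1 — hits 1, so not a primitive root.
g = 5: 5^138 ≡ 276; 5^92 ≡ 116; 5^12 ≡ 27 — none is 1, so 5 is a primitive root.
So 5 is the smallest generator of (Z/277Z)^×.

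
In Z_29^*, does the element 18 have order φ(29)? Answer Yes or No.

Yes

φ(29) = 29 − 1 = 28 = 2^2 · 7.
An element g generates (Z/29Z)^× iff g^(28/q) ≢ 1 (mod 29) for each prime q ∈ {2, 7}.
18^14 ≡ 28 (mod 29)  [q = 2: ≢ 1 ✓]
18^4 ≡ 25 (mod 29)  [q = 7: ≢ 1 ✓]
None equal 1, so ord_29(18) = 28: 18 is a primitive root.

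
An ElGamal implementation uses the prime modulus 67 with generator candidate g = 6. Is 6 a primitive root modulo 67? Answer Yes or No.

No

φ(67) = 67 − 1 = 66 = 2 · 3 · 11.
6 is a primitive root mod 67 iff 6^(φ(67)/q) ≢ 1 for every prime q | φ(67), i.e. q ∈ {2, 3, 11}.
6^33 ≡ 1 (mod 67)  [q = 2: ≡ 1 ✗]
6^22 ≡ 37 (mod 67)  [q = 3: ≢ 1 ✓]
6^6 ≡ 24 (mod 67)  [q = 11: ≢ 1 ✓]
Since 6^33 ≡ 1, the order of 6 divides 33 < 66, so 6 is not a primitive root.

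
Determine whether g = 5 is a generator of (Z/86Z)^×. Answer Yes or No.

Yes

φ(86) = φ(2)·φ(43) = 1·42 = 42 = 2 · 3 · 7.
5 is a primitive root mod 86 iff 5^(φ(86)/q) ≢ 1 for every prime q | φ(86), i.e. q ∈ {2, 3, 7}.
5^21 ≡ 85 (mod 86)  [q = 2: ≢ 1 ✓]
5^14 ≡ 79 (mod 86)  [q = 3: ≢ 1 ✓]
5^6 ≡ 59 (mod 86)  [q = 7: ≢ 1 ✓]
None equal 1, so ord_86(5) = 42: 5 is a primitive root.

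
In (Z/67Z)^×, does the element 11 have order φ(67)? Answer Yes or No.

Yes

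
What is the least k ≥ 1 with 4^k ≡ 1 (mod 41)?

By Lagrange's theorem, ord_41(4) divides φ(41) = 41 − 1 = 40 = 2^3 · 5.
Divisors of 40: 1, 2, 4, 5, 8, 10, 20, 40.
Test each divisor d:
4^1 ≡ 4 (mod 41)
4^2 ≡ 16 (mod 41)
4^4 ≡ 10 (mod 41)
4^5 ≡ 40 (mod 41)
4^8 ≡ 18 (mod 41)
4^10 ≡ 1 (mod 41) ✓
So ord_41(4) = 10.

10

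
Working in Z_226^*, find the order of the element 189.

Since 189 ∈ (Z/226Z)^×, its order divides φ(226) = φ(2)·φ(113) = 1·112 = 112 = 2^4 · 7.
Divisors of 112: 1, 2, 4, 7, 8, 14, 16, 28, 56, 112.
Test each divisor d:
189^1 ≡ 189 (mod 226)
189^2 ≡ 13 (mod 226)
189^4 ≡ 169 (mod 226)
189^7 ≡ 71 (mod 226)
189^8 ≡ 85 (mod 226)
189^14 ≡ 69 (mod 226)
189^16 ≡ 219 (mod 226)
189^28 ≡ 15 (mod 226)
189^56 ≡ 225 (mod 226)
189^112 ≡ 1 (mod 226) ✓
So ord_226(189) = 112.

112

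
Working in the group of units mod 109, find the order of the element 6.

108

The order of 6 must divide φ(109) = 109 − 1 = 108 = 2^2 · 3^3.
Divisors of 108: 1, 2, 3, 4, 6, 9, 12, 18, 27, 36, 54, 108.
Check 6^d mod 109 for each divisor in increasing order:
6^1 ≡ 6 (mod 109)
6^2 ≡ 36 (mod 109)
6^3 ≡ 107 (mod 109)
6^4 ≡ 97 (mod 109)
6^6 ≡ 4 (mod 109)
6^9 ≡ 101 (mod 109)
6^12 ≡ 16 (mod 109)
6^18 ≡ 64 (mod 109)
6^27 ≡ 33 (mod 109)
6^36 ≡ 63 (mod 109)
6^54 ≡ 108 (mod 109)
6^108 ≡ 1 (mod 109) ✓
Therefore the multiplicative order of 6 modulo 109 is 108.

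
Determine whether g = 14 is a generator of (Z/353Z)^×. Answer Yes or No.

φ(353) = 353 − 1 = 352 = 2^5 · 11.
14 is a primitive root mod 353 iff 14^(φ(353)/q) ≢ 1 for every prime q | φ(353), i.e. q ∈ {2, 11}.
14^176 ≡ 352 (mod 353)  [q = 2: ≢ 1 ✓]
14^32 ≡ 58 (mod 353)  [q = 11: ≢ 1 ✓]
All checks pass, so 14 has order 352 and is a primitive root modulo 353.

Yes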